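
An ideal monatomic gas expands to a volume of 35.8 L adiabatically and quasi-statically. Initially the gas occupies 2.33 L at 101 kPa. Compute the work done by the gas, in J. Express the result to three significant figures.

W ≈ 296 J

γ = 5/3 for a monatomic ideal gas.
P₂ = P₁(V₁/V₂)^γ = 101×(2.33/35.8)^(5/3) = 1.064 kPa.
For a reversible adiabat, W_by_gas = (P₁V₁ − P₂V₂)/(γ−1).
W_by = (101000×0.00233 − 1064×0.0358) / (2/3) = 295.9 J.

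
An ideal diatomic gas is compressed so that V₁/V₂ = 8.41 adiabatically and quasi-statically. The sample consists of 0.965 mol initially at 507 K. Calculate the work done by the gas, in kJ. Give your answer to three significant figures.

W ≈ -13.7 kJ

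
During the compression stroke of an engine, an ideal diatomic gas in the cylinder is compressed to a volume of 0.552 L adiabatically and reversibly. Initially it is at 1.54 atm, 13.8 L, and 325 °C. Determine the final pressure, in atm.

Adiabatic: P₁V₁^γ = P₂V₂^γ ⇒ P₂ = P₁ (V₁/V₂)^γ.
γ = 7/5 for a diatomic ideal gas.
P₂ = 1.54 × (13.8/0.552)^(7/5) = 139.5 atm.

P₂ ≈ 140 atm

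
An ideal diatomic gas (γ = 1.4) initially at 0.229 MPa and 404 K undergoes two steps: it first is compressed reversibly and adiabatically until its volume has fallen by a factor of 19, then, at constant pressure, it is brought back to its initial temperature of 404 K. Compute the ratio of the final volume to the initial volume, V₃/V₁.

Adiabatic step: V₂/V₁ = 0.05263; T₂ = T₁·19^(0.4) = 1312 K.
Isobaric step: V₃/V₂ = T₃/T₂ = 404/1312.
V₃/V₁ = (V₂/V₁)(V₃/V₂) = 0.05263 × (404/1312) = 0.01621.

V₃/V₁ ≈ 0.0162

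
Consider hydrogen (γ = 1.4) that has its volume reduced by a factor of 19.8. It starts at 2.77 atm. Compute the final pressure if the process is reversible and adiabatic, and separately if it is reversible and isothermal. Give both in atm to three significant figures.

Isothermal: P₂ = P₁(V₁/V₂) = 2.77×19.8 = 54.85 atm.
Adiabatic: P₂ = P₁(V₁/V₂)^γ = 2.77×19.8^(1.4) = 181.1 atm.

adiabatic: 181 atm; isothermal: 54.8 atm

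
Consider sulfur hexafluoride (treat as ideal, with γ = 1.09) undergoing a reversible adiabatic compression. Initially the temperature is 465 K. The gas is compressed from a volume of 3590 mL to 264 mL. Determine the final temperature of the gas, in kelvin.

Adiabatic: T₁V₁^(γ−1) = T₂V₂^(γ−1) ⇒ T₂ = T₁ (V₁/V₂)^(γ−1).
T₂ = 465 × (3590/264)^(0.09) = 588.1 K.

T₂ ≈ 588 K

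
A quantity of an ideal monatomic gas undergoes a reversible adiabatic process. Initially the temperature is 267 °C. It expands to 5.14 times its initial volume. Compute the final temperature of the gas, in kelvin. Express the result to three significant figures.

T₂ ≈ 181 K

Adiabatic: T₁V₁^(γ−1) = T₂V₂^(γ−1) ⇒ T₂ = T₁ (V₁/V₂)^(γ−1).
For a monatomic ideal gas γ = 5/3, so γ−1 = 2/3.
T₁ = 267 °C = 540.1 K.
T₂ = 540.1 × (1/5.14)^(2/3) = 181.4 K.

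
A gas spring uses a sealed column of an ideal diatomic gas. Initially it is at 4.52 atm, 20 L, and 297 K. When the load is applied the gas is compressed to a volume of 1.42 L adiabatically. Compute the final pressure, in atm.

P₂ ≈ 183 atm

Since PV^γ is constant along a reversible adiabat, P₂ = P₁ (V₁/V₂)^γ.
γ = 7/5 for a diatomic ideal gas.
P₂ = 4.52 × (20/1.42)^(7/5) = 183.4 atm.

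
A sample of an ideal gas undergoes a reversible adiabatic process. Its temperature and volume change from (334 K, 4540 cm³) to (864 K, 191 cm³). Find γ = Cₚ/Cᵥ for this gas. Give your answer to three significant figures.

γ ≈ 1.30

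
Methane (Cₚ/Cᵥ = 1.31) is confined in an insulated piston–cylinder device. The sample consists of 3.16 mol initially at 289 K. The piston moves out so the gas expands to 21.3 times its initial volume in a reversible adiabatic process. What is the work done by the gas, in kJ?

W ≈ 15.0 kJ

Adiabatic: T₁V₁^(γ−1) = T₂V₂^(γ−1) ⇒ T₂ = T₁ (V₁/V₂)^(γ−1).
T₂ = 289 × (1/21.3)^(0.31) = 112 K.
Q = 0, so ΔU = W_on_gas = nCᵥΔT with Cᵥ = R/(γ−1) = 26.82 J/(mol·K).
ΔU = 3.16 × 26.82 × (112 − 289) = -15000 J.
Work done by the gas = −ΔU = 15000 J.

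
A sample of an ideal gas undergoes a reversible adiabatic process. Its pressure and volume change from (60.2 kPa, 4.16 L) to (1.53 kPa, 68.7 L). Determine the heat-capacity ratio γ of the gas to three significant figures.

γ ≈ 1.31

PV^γ = const ⇒ γ = ln(P₂/P₁) / ln(V₁/V₂).
γ = ln(1.53/60.2) / ln(4.16/68.7) = 1.31.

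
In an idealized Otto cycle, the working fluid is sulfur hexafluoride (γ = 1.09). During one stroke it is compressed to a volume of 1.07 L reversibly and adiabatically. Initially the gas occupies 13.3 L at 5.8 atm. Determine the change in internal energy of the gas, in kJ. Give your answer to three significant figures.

P₂ = P₁(V₁/V₂)^γ = 5.8×(13.3/1.07)^(1.09) = 90.45 atm.
For a reversible adiabat, W_by_gas = (P₁V₁ − P₂V₂)/(γ−1).
W_by = (587700×0.0133 − 9.165×10^6×0.00107) / (0.09) = -22110 J.
Q = 0 ⇒ ΔU = −W_by = 22110 J.

ΔU ≈ 22.1 kJ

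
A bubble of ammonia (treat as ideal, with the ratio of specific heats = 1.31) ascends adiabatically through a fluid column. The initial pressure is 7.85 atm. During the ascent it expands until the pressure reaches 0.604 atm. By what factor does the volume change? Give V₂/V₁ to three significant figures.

V₂/V₁ ≈ 7.08

From PV^γ = const, V₂/V₁ = (P₁/P₂)^(1/γ).
V₂/V₁ = (7.85/0.604)^(0.763) = 7.084.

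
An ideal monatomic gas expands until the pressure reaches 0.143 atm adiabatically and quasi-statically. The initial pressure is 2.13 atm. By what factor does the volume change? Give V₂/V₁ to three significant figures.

V₂/V₁ ≈ 5.06

From PV^γ = const, V₂/V₁ = (P₁/P₂)^(1/γ).
For a monatomic ideal gas γ = 5/3.
V₂/V₁ = (2.13/0.143)^(3/5) = 5.056.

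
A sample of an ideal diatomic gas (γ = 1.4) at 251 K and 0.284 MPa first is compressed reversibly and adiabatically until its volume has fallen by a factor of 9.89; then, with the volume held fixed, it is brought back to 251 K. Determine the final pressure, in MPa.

Adiabatic step (PV^γ = const): P₂ = 0.284×9.89^(1.4) = 7.024 MPa; T₂ = 251×9.89^(0.4) = 627.7 K.
Isochoric: P₃ = P₂(T₃/T₂) = 7.024 × (251/627.7) = 2.809 MPa.

P₃ ≈ 2.81 MPa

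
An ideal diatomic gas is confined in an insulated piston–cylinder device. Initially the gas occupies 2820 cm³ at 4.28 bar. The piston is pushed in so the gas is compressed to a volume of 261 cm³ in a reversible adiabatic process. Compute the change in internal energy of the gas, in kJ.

ΔU ≈ 4.80 kJ

γ = 7/5 for a diatomic ideal gas.
P₂ = P₁(V₁/V₂)^γ = 4.28×(2820/261)^(7/5) = 119.8 bar.
For a reversible adiabat, W_by_gas = (P₁V₁ − P₂V₂)/(γ−1).
W_by = (428000×0.00282 − 1.198×10^7×0.000261) / (2/5) = -4800 J.
Q = 0 ⇒ ΔU = −W_by = 4800 J.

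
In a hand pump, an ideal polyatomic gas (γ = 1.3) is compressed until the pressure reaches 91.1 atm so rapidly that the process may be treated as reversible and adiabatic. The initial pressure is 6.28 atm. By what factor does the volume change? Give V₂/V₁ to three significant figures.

V₂/V₁ ≈ 0.128

From PV^γ = const, V₂/V₁ = (P₁/P₂)^(1/γ).
V₂/V₁ = (6.28/91.1)^(0.769) = 0.1278.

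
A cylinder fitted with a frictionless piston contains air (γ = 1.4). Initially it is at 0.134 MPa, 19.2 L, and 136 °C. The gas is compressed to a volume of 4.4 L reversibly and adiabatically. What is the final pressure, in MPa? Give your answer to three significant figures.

Since PV^γ is constant along a reversible adiabat, P₂ = P₁ (V₁/V₂)^γ.
P₂ = 0.134 × (19.2/4.4)^(1.4) = 1.054 MPa.

P₂ ≈ 1.05 MPa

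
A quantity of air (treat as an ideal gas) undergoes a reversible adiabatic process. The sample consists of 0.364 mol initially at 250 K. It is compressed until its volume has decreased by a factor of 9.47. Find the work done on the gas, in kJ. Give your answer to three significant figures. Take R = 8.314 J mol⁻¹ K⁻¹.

For a reversible adiabat TV^(γ−1) is constant, so T₂ = T₁ (V₁/V₂)^(γ−1).
γ = 7/5 for a diatomic ideal gas, so γ−1 = 2/5.
T₂ = 250 × 9.47^(2/5) = 614.4 K.
Q = 0, so ΔU = W_on_gas = nCᵥΔT with Cᵥ = R/(γ−1) = 20.79 J/(mol·K).
ΔU = 0.364 × 20.79 × (614.4 − 250) = 2757 J.

W ≈ 2.76 kJ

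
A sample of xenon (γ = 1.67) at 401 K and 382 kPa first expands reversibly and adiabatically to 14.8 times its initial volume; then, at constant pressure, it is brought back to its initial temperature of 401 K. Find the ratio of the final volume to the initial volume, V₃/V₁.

V₃/V₁ ≈ 90.0

Adiabatic step: V₂/V₁ = 14.8; T₂ = T₁·(1/14.8)^(0.67) = 65.93 K.
Isobaric step: V₃/V₂ = T₃/T₂ = 401/65.93.
V₃/V₁ = (V₂/V₁)(V₃/V₂) = 14.8 × (401/65.93) = 90.02.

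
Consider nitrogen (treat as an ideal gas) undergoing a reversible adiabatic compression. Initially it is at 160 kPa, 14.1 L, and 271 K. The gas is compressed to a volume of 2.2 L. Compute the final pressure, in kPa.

Since PV^γ is constant along a reversible adiabat, P₂ = P₁ (V₁/V₂)^γ.
γ = 7/5 for a diatomic ideal gas.
P₂ = 160 × (14.1/2.2)^(7/5) = 2156 kPa.

P₂ ≈ 2160 kPa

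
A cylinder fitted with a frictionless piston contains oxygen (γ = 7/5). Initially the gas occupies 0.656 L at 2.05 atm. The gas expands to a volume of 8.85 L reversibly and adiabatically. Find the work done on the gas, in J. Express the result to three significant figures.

P₂ = P₁(V₁/V₂)^γ = 2.05×(0.656/8.85)^(7/5) = 0.05367 atm.
For a reversible adiabat, W_by_gas = (P₁V₁ − P₂V₂)/(γ−1).
W_by = (207700×0.000656 − 5438×0.00885) / (2/5) = 220.3 J.
W_on_gas = −W_by = -220.3 J.

W ≈ -220 J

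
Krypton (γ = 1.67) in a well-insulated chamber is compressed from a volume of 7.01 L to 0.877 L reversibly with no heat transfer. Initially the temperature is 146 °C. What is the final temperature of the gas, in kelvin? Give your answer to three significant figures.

T₂ ≈ 1690 K

Adiabatic: T₁V₁^(γ−1) = T₂V₂^(γ−1) ⇒ T₂ = T₁ (V₁/V₂)^(γ−1).
T₁ = 146 °C = 419.1 K.
T₂ = 419.1 × (7.01/0.877)^(0.67) = 1687 K.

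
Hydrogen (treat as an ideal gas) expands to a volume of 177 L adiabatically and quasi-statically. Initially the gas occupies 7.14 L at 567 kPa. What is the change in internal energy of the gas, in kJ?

ΔU ≈ -7.32 kJ

γ = 7/5 for a diatomic ideal gas.
P₂ = P₁(V₁/V₂)^γ = 567×(7.14/177)^(7/5) = 6.333 kPa.
For a reversible adiabat, W_by_gas = (P₁V₁ − P₂V₂)/(γ−1).
W_by = (567000×0.00714 − 6333×0.177) / (2/5) = 7319 J.
Q = 0 ⇒ ΔU = −W_by = -7319 J.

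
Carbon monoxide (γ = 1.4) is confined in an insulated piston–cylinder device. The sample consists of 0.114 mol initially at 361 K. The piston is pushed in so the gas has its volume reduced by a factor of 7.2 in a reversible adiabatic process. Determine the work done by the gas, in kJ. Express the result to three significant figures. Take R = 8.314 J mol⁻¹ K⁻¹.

W ≈ -1.03 kJ

For a reversible adiabat TV^(γ−1) is constant, so T₂ = T₁ (V₁/V₂)^(γ−1).
T₂ = 361 × 7.2^(0.4) = 795.1 K.
Q = 0, so ΔU = W_on_gas = nCᵥΔT with Cᵥ = R/(γ−1) = 20.79 J/(mol·K).
ΔU = 0.114 × 20.79 × (795.1 − 361) = 1029 J.
Work done by the gas = −ΔU = -1029 J.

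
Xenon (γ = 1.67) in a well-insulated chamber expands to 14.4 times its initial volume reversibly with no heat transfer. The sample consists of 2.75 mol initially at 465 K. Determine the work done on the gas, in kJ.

For a reversible adiabat TV^(γ−1) is constant, so T₂ = T₁ (V₁/V₂)^(γ−1).
T₂ = 465 × (1/14.4)^(0.67) = 77.87 K.
Q = 0, so ΔU = W_on_gas = nCᵥΔT with Cᵥ = R/(γ−1) = 12.41 J/(mol·K).
ΔU = 2.75 × 12.41 × (77.87 − 465) = -13210 J.

W ≈ -13.2 kJ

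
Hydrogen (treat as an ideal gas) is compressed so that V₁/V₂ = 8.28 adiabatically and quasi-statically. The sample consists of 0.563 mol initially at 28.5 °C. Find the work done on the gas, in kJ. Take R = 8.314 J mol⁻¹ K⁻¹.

W ≈ 4.69 kJ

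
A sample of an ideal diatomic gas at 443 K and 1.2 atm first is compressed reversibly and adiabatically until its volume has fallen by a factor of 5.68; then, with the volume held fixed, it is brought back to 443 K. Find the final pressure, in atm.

P₃ ≈ 6.82 atm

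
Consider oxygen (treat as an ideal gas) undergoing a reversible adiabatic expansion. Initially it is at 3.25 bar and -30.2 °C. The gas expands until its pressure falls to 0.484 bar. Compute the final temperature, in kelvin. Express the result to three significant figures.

Along an adiabat T P^((1−γ)/γ) is constant, so T₂ = T₁ (P₂/P₁)^((γ−1)/γ).
For a diatomic ideal gas γ = 7/5, so (γ−1)/γ = 2/7.
T₁ = -30.2 °C = 242.9 K.
T₂ = 242.9 × (0.484/3.25)^(2/7) = 141 K.

T₂ ≈ 141 K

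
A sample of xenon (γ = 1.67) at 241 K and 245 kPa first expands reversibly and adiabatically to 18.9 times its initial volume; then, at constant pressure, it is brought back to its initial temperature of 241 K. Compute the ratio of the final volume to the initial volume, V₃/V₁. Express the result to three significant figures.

V₃/V₁ ≈ 135

Adiabatic step: V₂/V₁ = 18.9; T₂ = T₁·(1/18.9)^(0.67) = 33.63 K.
Isobaric step: V₃/V₂ = T₃/T₂ = 241/33.63.
V₃/V₁ = (V₂/V₁)(V₃/V₂) = 18.9 × (241/33.63) = 135.4.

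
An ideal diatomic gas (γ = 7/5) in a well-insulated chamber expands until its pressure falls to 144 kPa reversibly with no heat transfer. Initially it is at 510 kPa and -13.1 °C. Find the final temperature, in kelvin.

Along an adiabat T P^((1−γ)/γ) is constant, so T₂ = T₁ (P₂/P₁)^((γ−1)/γ).
T₁ = -13.1 °C = 260 K.
T₂ = 260 × (144/510)^(2/7) = 181.2 K.

T₂ ≈ 181 K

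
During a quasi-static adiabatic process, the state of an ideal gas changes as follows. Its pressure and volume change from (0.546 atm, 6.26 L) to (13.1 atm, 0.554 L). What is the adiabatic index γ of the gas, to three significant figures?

PV^γ = const ⇒ γ = ln(P₂/P₁) / ln(V₁/V₂).
γ = ln(13.1/0.546) / ln(6.26/0.554) = 1.311.

γ ≈ 1.31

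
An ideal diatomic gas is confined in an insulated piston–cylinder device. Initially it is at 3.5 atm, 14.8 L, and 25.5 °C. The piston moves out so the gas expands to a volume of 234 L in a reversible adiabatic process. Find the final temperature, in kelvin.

Adiabatic: T₁V₁^(γ−1) = T₂V₂^(γ−1) ⇒ T₂ = T₁ (V₁/V₂)^(γ−1).
γ = 7/5 for a diatomic ideal gas.
T₁ = 25.5 °C = 298.6 K.
T₂ = 298.6 × (14.8/234)^(2/5) = 98.99 K.

T₂ ≈ 99.0 K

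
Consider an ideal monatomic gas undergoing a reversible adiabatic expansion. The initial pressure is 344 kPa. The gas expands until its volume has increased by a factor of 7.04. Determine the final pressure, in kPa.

Adiabatic: P₁V₁^γ = P₂V₂^γ ⇒ P₂ = P₁ (V₁/V₂)^γ.
For a monatomic ideal gas γ = 5/3.
P₂ = 344 × (1/7.04)^(5/3) = 13.3 kPa.

P₂ ≈ 13.3 kPa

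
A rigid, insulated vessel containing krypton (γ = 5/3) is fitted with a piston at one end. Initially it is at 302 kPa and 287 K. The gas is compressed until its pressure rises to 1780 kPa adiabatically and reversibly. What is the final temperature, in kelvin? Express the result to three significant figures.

T₂ ≈ 584 K

Along an adiabat T P^((1−γ)/γ) is constant, so T₂ = T₁ (P₂/P₁)^((γ−1)/γ).
T₂ = 287 × (1780/302)^(2/5) = 583.5 K.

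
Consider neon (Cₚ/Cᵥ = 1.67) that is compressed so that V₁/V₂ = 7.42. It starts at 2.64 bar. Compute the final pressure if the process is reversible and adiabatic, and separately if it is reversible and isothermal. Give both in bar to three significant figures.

adiabatic: 75.0 bar; isothermal: 19.6 bar

Isothermal: P₂ = P₁(V₁/V₂) = 2.64×7.42 = 19.59 bar.
Adiabatic: P₂ = P₁(V₁/V₂)^γ = 2.64×7.42^(1.67) = 75.02 bar.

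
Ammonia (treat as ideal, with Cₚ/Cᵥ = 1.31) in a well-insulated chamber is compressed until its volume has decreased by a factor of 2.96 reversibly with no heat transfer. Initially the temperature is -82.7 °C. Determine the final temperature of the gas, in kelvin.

T₂ ≈ 267 K

Adiabatic: T₁V₁^(γ−1) = T₂V₂^(γ−1) ⇒ T₂ = T₁ (V₁/V₂)^(γ−1).
T₁ = -82.7 °C = 190.4 K.
T₂ = 190.4 × 2.96^(0.31) = 266.6 K.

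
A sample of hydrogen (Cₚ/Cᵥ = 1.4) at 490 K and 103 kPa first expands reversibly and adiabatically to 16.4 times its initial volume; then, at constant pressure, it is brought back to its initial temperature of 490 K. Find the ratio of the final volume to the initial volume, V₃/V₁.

Adiabatic step: V₂/V₁ = 16.4; T₂ = T₁·(1/16.4)^(0.4) = 160.1 K.
Isobaric step: V₃/V₂ = T₃/T₂ = 490/160.1.
V₃/V₁ = (V₂/V₁)(V₃/V₂) = 16.4 × (490/160.1) = 50.21.

V₃/V₁ ≈ 50.2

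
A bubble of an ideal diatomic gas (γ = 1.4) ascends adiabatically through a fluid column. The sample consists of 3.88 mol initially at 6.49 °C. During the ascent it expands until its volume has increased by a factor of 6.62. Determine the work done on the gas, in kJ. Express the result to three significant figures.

W ≈ -12.0 kJ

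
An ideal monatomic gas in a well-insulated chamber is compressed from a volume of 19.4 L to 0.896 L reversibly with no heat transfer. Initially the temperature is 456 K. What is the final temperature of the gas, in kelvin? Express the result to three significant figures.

For a reversible adiabat TV^(γ−1) is constant, so T₂ = T₁ (V₁/V₂)^(γ−1).
For a monatomic ideal gas γ = 5/3, so γ−1 = 2/3.
T₂ = 456 × (19.4/0.896)^(2/3) = 3542 K.

T₂ ≈ 3540 K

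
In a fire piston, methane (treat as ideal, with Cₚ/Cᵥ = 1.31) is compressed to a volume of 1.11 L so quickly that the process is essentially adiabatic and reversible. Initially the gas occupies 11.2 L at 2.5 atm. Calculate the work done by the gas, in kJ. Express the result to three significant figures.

P₂ = P₁(V₁/V₂)^γ = 2.5×(11.2/1.11)^(1.31) = 51.65 atm.
For a reversible adiabat, W_by_gas = (P₁V₁ − P₂V₂)/(γ−1).
W_by = (253300×0.0112 − 5.233×10^6×0.00111) / (0.31) = -9586 J.

W ≈ -9.59 kJ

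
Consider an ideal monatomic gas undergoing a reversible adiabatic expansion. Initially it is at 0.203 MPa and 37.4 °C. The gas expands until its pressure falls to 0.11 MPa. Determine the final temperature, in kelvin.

Along an adiabat T P^((1−γ)/γ) is constant, so T₂ = T₁ (P₂/P₁)^((γ−1)/γ).
For a monatomic ideal gas γ = 5/3, so (γ−1)/γ = 2/5.
T₁ = 37.4 °C = 310.5 K.
T₂ = 310.5 × (0.11/0.203)^(2/5) = 243 K.

T₂ ≈ 243 K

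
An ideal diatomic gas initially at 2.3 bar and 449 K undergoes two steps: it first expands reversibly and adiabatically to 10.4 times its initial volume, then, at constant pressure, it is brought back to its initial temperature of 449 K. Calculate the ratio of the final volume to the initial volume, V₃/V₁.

V₃/V₁ ≈ 26.5

For a diatomic ideal gas γ = 7/5.
Adiabatic step: V₂/V₁ = 10.4; T₂ = T₁·(1/10.4)^(2/5) = 176 K.
Isobaric step: V₃/V₂ = T₃/T₂ = 449/176.
V₃/V₁ = (V₂/V₁)(V₃/V₂) = 10.4 × (449/176) = 26.54.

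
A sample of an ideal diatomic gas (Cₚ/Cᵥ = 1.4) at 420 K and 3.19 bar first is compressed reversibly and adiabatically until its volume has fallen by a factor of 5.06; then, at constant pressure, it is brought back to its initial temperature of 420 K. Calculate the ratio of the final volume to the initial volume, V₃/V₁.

V₃/V₁ ≈ 0.103

Adiabatic step: V₂/V₁ = 0.1976; T₂ = T₁·5.06^(0.4) = 803.4 K.
Isobaric step: V₃/V₂ = T₃/T₂ = 420/803.4.
V₃/V₁ = (V₂/V₁)(V₃/V₂) = 0.1976 × (420/803.4) = 0.1033.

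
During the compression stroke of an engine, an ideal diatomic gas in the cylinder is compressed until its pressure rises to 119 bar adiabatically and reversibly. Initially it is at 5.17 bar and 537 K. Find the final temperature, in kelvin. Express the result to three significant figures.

T₂ ≈ 1320 K

Along an adiabat T P^((1−γ)/γ) is constant, so T₂ = T₁ (P₂/P₁)^((γ−1)/γ).
For a diatomic ideal gas γ = 7/5, so (γ−1)/γ = 2/7.
T₂ = 537 × (119/5.17)^(2/7) = 1316 K.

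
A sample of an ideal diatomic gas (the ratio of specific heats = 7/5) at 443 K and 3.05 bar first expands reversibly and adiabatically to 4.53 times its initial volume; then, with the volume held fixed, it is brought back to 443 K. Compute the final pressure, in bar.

Adiabatic step (PV^γ = const): P₂ = 3.05×(1/4.53)^(7/5) = 0.3679 bar; T₂ = 443×(1/4.53)^(2/5) = 242.1 K.
Isochoric: P₃ = P₂(T₃/T₂) = 0.3679 × (443/242.1) = 0.6733 bar.

P₃ ≈ 0.673 bar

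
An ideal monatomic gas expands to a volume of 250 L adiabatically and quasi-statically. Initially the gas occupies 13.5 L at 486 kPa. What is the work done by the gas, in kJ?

W ≈ 8.44 kJ

γ = 5/3 for a monatomic ideal gas.
P₂ = P₁(V₁/V₂)^γ = 486×(13.5/250)^(5/3) = 3.749 kPa.
For a reversible adiabat, W_by_gas = (P₁V₁ − P₂V₂)/(γ−1).
W_by = (486000×0.0135 − 3749×0.25) / (2/3) = 8435 J.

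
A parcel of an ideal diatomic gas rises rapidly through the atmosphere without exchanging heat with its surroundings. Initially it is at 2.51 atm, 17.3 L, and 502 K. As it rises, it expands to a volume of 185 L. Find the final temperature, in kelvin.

Adiabatic: T₁V₁^(γ−1) = T₂V₂^(γ−1) ⇒ T₂ = T₁ (V₁/V₂)^(γ−1).
γ = 7/5 for a diatomic ideal gas.
T₂ = 502 × (17.3/185)^(2/5) = 194.6 K.

T₂ ≈ 195 K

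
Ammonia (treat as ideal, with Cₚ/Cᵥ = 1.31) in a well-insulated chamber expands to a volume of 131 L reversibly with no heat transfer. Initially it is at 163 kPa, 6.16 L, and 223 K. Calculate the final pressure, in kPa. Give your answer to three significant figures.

P₂ ≈ 2.97 kPa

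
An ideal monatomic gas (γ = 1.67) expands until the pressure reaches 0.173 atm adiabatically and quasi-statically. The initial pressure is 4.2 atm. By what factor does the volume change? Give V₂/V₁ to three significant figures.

V₂/V₁ ≈ 6.75

From PV^γ = const, V₂/V₁ = (P₁/P₂)^(1/γ).
V₂/V₁ = (4.2/0.173)^(0.599) = 6.752.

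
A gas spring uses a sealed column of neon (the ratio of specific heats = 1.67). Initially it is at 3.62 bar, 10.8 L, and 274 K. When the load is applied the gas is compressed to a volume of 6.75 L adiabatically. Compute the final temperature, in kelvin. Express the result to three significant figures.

Adiabatic: T₁V₁^(γ−1) = T₂V₂^(γ−1) ⇒ T₂ = T₁ (V₁/V₂)^(γ−1).
T₂ = 274 × (10.8/6.75)^(0.67) = 375.4 K.

T₂ ≈ 375 K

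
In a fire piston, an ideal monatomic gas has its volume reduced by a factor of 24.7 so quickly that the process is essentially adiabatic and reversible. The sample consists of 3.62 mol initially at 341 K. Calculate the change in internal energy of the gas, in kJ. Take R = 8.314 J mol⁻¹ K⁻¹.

ΔU ≈ 115 kJ

Adiabatic: T₁V₁^(γ−1) = T₂V₂^(γ−1) ⇒ T₂ = T₁ (V₁/V₂)^(γ−1).
γ = 5/3 for a monatomic ideal gas, so γ−1 = 2/3.
T₂ = 341 × 24.7^(2/3) = 2892 K.
Q = 0, so ΔU = W_on_gas = nCᵥΔT with Cᵥ = R/(γ−1) = 12.47 J/(mol·K).
ΔU = 3.62 × 12.47 × (2892 − 341) = 115200 J.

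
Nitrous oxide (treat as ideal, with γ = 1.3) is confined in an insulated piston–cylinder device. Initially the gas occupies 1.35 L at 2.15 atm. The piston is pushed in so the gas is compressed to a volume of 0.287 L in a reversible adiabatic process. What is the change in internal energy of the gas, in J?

P₂ = P₁(V₁/V₂)^γ = 2.15×(1.35/0.287)^(1.3) = 16.09 atm.
For a reversible adiabat, W_by_gas = (P₁V₁ − P₂V₂)/(γ−1).
W_by = (217800×0.00135 − 1.631×10^6×0.000287) / (0.3) = -579.6 J.
Q = 0 ⇒ ΔU = −W_by = 579.6 J.

ΔU ≈ 580 J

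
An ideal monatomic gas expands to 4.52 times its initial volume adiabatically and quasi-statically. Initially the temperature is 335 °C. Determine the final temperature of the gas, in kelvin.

For a reversible adiabat TV^(γ−1) is constant, so T₂ = T₁ (V₁/V₂)^(γ−1).
For a monatomic ideal gas γ = 5/3, so γ−1 = 2/3.
T₁ = 335 °C = 608.1 K.
T₂ = 608.1 × (1/4.52)^(2/3) = 222.5 K.

T₂ ≈ 222 K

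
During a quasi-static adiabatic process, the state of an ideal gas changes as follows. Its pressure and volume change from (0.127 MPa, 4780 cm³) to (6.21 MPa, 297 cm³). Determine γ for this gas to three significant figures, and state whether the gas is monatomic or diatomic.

γ ≈ 1.40; diatomic

PV^γ = const ⇒ γ = ln(P₂/P₁) / ln(V₁/V₂).
γ = ln(6.21/0.127) / ln(4780/297) = 1.4.
γ ≈ 1.40 is close to 7/5, so the gas is diatomic.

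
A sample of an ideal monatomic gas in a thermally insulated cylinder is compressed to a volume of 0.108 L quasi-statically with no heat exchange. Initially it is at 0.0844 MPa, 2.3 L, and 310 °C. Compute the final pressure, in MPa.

P₂ ≈ 13.8 MPa

Adiabatic: P₁V₁^γ = P₂V₂^γ ⇒ P₂ = P₁ (V₁/V₂)^γ.
γ = 5/3 for a monatomic ideal gas.
P₂ = 0.0844 × (2.3/0.108)^(5/3) = 13.81 MPa.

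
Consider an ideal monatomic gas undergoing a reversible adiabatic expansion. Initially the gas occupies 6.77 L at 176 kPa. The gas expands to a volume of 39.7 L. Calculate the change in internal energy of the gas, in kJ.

γ = 5/3 for a monatomic ideal gas.
P₂ = P₁(V₁/V₂)^γ = 176×(6.77/39.7)^(5/3) = 9.229 kPa.
For a reversible adiabat, W_by_gas = (P₁V₁ − P₂V₂)/(γ−1).
W_by = (176000×0.00677 − 9229×0.0397) / (2/3) = 1238 J.
Q = 0 ⇒ ΔU = −W_by = -1238 J.

ΔU ≈ -1.24 kJ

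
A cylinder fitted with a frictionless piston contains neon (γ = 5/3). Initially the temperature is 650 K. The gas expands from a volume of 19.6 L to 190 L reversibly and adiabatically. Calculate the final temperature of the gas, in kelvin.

Adiabatic: T₁V₁^(γ−1) = T₂V₂^(γ−1) ⇒ T₂ = T₁ (V₁/V₂)^(γ−1).
T₂ = 650 × (19.6/190)^(2/3) = 143 K.

T₂ ≈ 143 K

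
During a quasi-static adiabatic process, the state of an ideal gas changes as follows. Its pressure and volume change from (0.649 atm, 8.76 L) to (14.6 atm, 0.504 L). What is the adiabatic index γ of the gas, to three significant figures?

γ ≈ 1.09

PV^γ = const ⇒ γ = ln(P₂/P₁) / ln(V₁/V₂).
γ = ln(14.6/0.649) / ln(8.76/0.504) = 1.09.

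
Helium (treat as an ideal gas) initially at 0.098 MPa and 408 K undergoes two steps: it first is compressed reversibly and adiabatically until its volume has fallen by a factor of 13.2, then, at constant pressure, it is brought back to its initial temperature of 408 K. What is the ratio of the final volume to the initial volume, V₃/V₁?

V₃/V₁ ≈ 0.0136

For a monatomic ideal gas γ = 5/3.
Adiabatic step: V₂/V₁ = 0.07576; T₂ = T₁·13.2^(2/3) = 2279 K.
Isobaric step: V₃/V₂ = T₃/T₂ = 408/2279.
V₃/V₁ = (V₂/V₁)(V₃/V₂) = 0.07576 × (408/2279) = 0.01356.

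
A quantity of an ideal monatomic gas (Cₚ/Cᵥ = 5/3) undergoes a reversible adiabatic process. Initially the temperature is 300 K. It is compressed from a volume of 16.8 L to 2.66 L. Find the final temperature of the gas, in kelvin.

T₂ ≈ 1030 K

Adiabatic: T₁V₁^(γ−1) = T₂V₂^(γ−1) ⇒ T₂ = T₁ (V₁/V₂)^(γ−1).
T₂ = 300 × (16.8/2.66)^(2/3) = 1025 K.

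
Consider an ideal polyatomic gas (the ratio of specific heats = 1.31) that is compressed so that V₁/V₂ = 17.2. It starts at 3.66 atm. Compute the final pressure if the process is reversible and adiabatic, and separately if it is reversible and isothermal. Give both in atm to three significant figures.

Isothermal: P₂ = P₁(V₁/V₂) = 3.66×17.2 = 62.95 atm.
Adiabatic: P₂ = P₁(V₁/V₂)^γ = 3.66×17.2^(1.31) = 152.1 atm.

adiabatic: 152 atm; isothermal: 63.0 atm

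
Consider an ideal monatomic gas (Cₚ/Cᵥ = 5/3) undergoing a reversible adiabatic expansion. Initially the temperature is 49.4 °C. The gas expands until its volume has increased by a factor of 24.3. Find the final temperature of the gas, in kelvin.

T₂ ≈ 38.4 K

For a reversible adiabat TV^(γ−1) is constant, so T₂ = T₁ (V₁/V₂)^(γ−1).
T₁ = 49.4 °C = 322.5 K.
T₂ = 322.5 × (1/24.3)^(2/3) = 38.45 K.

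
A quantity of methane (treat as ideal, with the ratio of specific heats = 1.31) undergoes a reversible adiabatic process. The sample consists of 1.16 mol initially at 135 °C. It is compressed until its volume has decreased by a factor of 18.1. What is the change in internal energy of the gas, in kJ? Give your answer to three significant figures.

ΔU ≈ 18.5 kJ

Adiabatic: T₁V₁^(γ−1) = T₂V₂^(γ−1) ⇒ T₂ = T₁ (V₁/V₂)^(γ−1).
T₁ = 135 °C = 408.1 K.
T₂ = 408.1 × 18.1^(0.31) = 1002 K.
Q = 0, so ΔU = W_on_gas = nCᵥΔT with Cᵥ = R/(γ−1) = 26.82 J/(mol·K).
ΔU = 1.16 × 26.82 × (1002 − 408.1) = 18460 J.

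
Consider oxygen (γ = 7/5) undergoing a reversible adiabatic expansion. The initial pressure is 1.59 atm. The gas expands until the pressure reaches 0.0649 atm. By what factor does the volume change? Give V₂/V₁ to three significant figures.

V₂/V₁ ≈ 9.82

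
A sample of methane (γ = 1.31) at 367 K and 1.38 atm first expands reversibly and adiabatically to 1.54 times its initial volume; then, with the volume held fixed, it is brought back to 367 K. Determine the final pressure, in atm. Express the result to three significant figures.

Adiabatic step (PV^γ = const): P₂ = 1.38×(1/1.54)^(1.31) = 0.7838 atm; T₂ = 367×(1/1.54)^(0.31) = 321 K.
Isochoric: P₃ = P₂(T₃/T₂) = 0.7838 × (367/321) = 0.8961 atm.

P₃ ≈ 0.896 atm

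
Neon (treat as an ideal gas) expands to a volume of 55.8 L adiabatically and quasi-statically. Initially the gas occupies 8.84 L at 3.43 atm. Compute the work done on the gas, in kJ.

W ≈ -3.26 kJ

γ = 5/3 for a monatomic ideal gas.
P₂ = P₁(V₁/V₂)^γ = 3.43×(8.84/55.8)^(5/3) = 0.1591 atm.
For a reversible adiabat, W_by_gas = (P₁V₁ − P₂V₂)/(γ−1).
W_by = (347500×0.00884 − 16120×0.0558) / (2/3) = 3259 J.
W_on_gas = −W_by = -3259 J.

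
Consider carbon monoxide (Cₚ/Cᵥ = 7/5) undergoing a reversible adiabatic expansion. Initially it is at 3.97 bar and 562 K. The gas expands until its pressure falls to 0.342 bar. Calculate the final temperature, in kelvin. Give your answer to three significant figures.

T₂ ≈ 279 K

Along an adiabat T P^((1−γ)/γ) is constant, so T₂ = T₁ (P₂/P₁)^((γ−1)/γ).
T₂ = 562 × (0.342/3.97)^(2/7) = 278.9 K.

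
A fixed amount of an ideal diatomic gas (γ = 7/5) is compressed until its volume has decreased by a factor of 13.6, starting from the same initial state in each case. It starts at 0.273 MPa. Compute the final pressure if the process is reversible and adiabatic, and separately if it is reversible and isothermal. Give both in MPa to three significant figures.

Isothermal: P₂ = P₁(V₁/V₂) = 0.273×13.6 = 3.713 MPa.
Adiabatic: P₂ = P₁(V₁/V₂)^γ = 0.273×13.6^(7/5) = 10.55 MPa.

adiabatic: 10.5 MPa; isothermal: 3.71 MPa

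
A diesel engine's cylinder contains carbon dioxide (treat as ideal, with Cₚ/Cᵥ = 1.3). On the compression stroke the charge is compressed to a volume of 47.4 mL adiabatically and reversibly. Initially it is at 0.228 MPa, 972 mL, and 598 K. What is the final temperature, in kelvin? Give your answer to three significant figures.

Adiabatic: T₁V₁^(γ−1) = T₂V₂^(γ−1) ⇒ T₂ = T₁ (V₁/V₂)^(γ−1).
T₂ = 598 × (972/47.4)^(0.3) = 1480 K.

T₂ ≈ 1480 K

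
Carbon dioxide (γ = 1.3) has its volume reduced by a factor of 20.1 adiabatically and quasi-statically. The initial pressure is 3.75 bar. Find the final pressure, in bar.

Adiabatic: P₁V₁^γ = P₂V₂^γ ⇒ P₂ = P₁ (V₁/V₂)^γ.
P₂ = 3.75 × 20.1^(1.3) = 185.4 bar.

P₂ ≈ 185 bar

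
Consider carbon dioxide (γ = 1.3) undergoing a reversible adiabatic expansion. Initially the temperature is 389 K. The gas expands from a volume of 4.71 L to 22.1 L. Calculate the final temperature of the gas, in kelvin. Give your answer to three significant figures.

T₂ ≈ 245 K

Adiabatic: T₁V₁^(γ−1) = T₂V₂^(γ−1) ⇒ T₂ = T₁ (V₁/V₂)^(γ−1).
T₂ = 389 × (4.71/22.1)^(0.3) = 244.6 K.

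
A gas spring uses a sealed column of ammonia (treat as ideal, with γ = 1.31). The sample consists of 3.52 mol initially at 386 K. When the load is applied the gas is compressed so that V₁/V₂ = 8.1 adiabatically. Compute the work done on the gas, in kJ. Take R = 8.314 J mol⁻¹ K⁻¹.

W ≈ 33.3 kJ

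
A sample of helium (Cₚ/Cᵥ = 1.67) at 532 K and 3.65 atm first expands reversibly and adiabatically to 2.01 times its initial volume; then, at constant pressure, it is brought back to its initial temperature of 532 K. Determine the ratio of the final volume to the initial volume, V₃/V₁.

Adiabatic step: V₂/V₁ = 2.01; T₂ = T₁·(1/2.01)^(0.67) = 333.3 K.
Isobaric step: V₃/V₂ = T₃/T₂ = 532/333.3.
V₃/V₁ = (V₂/V₁)(V₃/V₂) = 2.01 × (532/333.3) = 3.209.

V₃/V₁ ≈ 3.21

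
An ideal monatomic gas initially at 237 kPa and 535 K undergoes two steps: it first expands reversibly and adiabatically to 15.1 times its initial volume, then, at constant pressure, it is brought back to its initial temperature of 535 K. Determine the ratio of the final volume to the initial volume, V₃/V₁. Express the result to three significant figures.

For a monatomic ideal gas γ = 5/3.
Adiabatic step: V₂/V₁ = 15.1; T₂ = T₁·(1/15.1)^(2/3) = 87.57 K.
Isobaric step: V₃/V₂ = T₃/T₂ = 535/87.57.
V₃/V₁ = (V₂/V₁)(V₃/V₂) = 15.1 × (535/87.57) = 92.25.

V₃/V₁ ≈ 92.2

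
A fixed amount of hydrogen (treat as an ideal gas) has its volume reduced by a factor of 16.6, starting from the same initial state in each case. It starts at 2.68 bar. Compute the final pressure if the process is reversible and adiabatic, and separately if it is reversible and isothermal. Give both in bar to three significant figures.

adiabatic: 137 bar; isothermal: 44.5 bar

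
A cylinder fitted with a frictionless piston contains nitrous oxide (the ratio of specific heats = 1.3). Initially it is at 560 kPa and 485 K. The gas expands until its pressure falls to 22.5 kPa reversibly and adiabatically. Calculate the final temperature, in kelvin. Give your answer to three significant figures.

Along an adiabat T P^((1−γ)/γ) is constant, so T₂ = T₁ (P₂/P₁)^((γ−1)/γ).
T₂ = 485 × (22.5/560)^(0.231) = 231 K.

T₂ ≈ 231 K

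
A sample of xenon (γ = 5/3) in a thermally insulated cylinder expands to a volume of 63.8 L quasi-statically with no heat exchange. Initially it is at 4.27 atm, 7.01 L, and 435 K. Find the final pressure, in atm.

Adiabatic: P₁V₁^γ = P₂V₂^γ ⇒ P₂ = P₁ (V₁/V₂)^γ.
P₂ = 4.27 × (7.01/63.8)^(5/3) = 0.1076 atm.

P₂ ≈ 0.108 atm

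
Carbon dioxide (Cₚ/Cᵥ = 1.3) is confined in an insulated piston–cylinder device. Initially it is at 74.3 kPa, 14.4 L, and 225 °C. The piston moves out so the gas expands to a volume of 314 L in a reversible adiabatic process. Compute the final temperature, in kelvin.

T₂ ≈ 198 K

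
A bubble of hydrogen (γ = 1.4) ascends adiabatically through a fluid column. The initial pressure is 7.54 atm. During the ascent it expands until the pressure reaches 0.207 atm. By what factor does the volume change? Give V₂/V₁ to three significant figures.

V₂/V₁ ≈ 13.0

From PV^γ = const, V₂/V₁ = (P₁/P₂)^(1/γ).
V₂/V₁ = (7.54/0.207)^(0.714) = 13.04.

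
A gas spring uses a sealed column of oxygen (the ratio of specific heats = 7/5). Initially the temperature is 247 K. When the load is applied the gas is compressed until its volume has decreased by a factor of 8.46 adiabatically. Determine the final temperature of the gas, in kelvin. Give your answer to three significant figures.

Adiabatic: T₁V₁^(γ−1) = T₂V₂^(γ−1) ⇒ T₂ = T₁ (V₁/V₂)^(γ−1).
T₂ = 247 × 8.46^(2/5) = 580.3 K.

T₂ ≈ 580 K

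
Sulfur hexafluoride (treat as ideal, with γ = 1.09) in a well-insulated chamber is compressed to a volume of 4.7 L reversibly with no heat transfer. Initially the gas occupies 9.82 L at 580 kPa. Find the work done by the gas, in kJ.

P₂ = P₁(V₁/V₂)^γ = 580×(9.82/4.7)^(1.09) = 1295 kPa.
For a reversible adiabat, W_by_gas = (P₁V₁ − P₂V₂)/(γ−1).
W_by = (580000×0.00982 − 1.295×10^6×0.0047) / (0.09) = -4339 J.

W ≈ -4.34 kJ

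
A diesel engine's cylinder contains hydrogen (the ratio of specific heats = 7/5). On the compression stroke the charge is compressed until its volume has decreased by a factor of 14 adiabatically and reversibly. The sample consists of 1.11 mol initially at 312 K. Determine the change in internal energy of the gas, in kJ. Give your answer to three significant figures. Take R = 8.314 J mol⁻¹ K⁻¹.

ΔU ≈ 13.5 kJ

Adiabatic: T₁V₁^(γ−1) = T₂V₂^(γ−1) ⇒ T₂ = T₁ (V₁/V₂)^(γ−1).
T₂ = 312 × 14^(2/5) = 896.6 K.
Q = 0, so ΔU = W_on_gas = nCᵥΔT with Cᵥ = R/(γ−1) = 20.79 J/(mol·K).
ΔU = 1.11 × 20.79 × (896.6 − 312) = 13490 J.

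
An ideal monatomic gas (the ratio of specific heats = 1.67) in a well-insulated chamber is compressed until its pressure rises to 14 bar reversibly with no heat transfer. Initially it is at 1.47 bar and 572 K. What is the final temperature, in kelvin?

T₂ ≈ 1410 K

Adiabatic: T₂/T₁ = (P₂/P₁)^((γ−1)/γ).
T₂ = 572 × (14/1.47)^(0.401) = 1413 K.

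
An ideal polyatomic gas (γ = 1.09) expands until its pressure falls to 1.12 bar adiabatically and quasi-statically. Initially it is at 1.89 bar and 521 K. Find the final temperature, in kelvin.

T₂ ≈ 499 K

Adiabatic: T₂/T₁ = (P₂/P₁)^((γ−1)/γ).
T₂ = 521 × (1.12/1.89)^(0.0826) = 499 K.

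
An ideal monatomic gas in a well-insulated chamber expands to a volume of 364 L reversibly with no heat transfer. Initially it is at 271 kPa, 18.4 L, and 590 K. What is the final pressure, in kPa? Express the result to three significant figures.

P₂ ≈ 1.87 kPa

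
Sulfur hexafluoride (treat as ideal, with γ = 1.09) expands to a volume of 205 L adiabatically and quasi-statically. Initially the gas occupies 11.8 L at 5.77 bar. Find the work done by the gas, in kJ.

P₂ = P₁(V₁/V₂)^γ = 5.77×(11.8/205)^(1.09) = 0.2569 bar.
For a reversible adiabat, W_by_gas = (P₁V₁ − P₂V₂)/(γ−1).
W_by = (577000×0.0118 − 25690×0.205) / (0.09) = 17140 J.

W ≈ 17.1 kJ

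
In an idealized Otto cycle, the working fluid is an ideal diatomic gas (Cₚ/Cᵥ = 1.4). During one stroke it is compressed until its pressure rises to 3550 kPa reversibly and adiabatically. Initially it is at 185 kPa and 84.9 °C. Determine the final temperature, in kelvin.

Adiabatic: T₂/T₁ = (P₂/P₁)^((γ−1)/γ).
T₁ = 84.9 °C = 358 K.
T₂ = 358 × (3550/185)^(0.286) = 832.8 K.

T₂ ≈ 833 K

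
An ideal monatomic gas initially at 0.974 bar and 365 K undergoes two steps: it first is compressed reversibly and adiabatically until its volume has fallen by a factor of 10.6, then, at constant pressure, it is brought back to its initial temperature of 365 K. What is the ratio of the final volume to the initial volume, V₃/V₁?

V₃/V₁ ≈ 0.0196

For a monatomic ideal gas γ = 5/3.
Adiabatic step: V₂/V₁ = 0.09434; T₂ = T₁·10.6^(2/3) = 1761 K.
Isobaric step: V₃/V₂ = T₃/T₂ = 365/1761.
V₃/V₁ = (V₂/V₁)(V₃/V₂) = 0.09434 × (365/1761) = 0.01955.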